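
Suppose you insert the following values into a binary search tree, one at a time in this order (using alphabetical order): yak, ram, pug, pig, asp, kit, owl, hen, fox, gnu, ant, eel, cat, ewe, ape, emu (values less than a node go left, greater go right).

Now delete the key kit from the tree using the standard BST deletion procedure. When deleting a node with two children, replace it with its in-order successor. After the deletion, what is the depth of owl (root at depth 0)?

5

yak: root
ram: left child of yak (depth 1)
pug: left child of ram (depth 2)
pig: left child of pug (depth 3)
asp: left child of pig (depth 4)
kit: right child of asp (depth 5)
owl: right child of kit (depth 6)
hen: left child of kit (depth 6)
fox: left child of hen (depth 7)
gnu: right child of fox (depth 8)
ant: left child of asp (depth 5)
eel: left child of fox (depth 8)
cat: left child of eel (depth 9)
ewe: right child of eel (depth 9)
ape: right child of ant (depth 6)
emu: left child of ewe (depth 10)

Delete kit (two children — replace with in-order successor).
After deletion, path to owl: yak → ram → pug → pig → asp → owl.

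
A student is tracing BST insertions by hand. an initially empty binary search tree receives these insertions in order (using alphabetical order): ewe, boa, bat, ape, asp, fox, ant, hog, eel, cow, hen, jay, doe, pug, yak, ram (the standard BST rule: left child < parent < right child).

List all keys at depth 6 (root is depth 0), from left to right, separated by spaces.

ewe: root
boa: left child of ewe (depth 1)
bat: left child of boa (depth 2)
ape: left child of bat (depth 3)
asp: right child of ape (depth 4)
fox: right child of ewe (depth 1)
ant: left child of ape (depth 4)
hog: right child of fox (depth 2)
eel: right child of boa (depth 2)
cow: left child of eel (depth 3)
hen: left child of hog (depth 3)
jay: right child of hog (depth 3)
doe: right child of cow (depth 4)
pug: right child of jay (depth 4)
yak: right child of pug (depth 5)
ram: left child of yak (depth 6)

ram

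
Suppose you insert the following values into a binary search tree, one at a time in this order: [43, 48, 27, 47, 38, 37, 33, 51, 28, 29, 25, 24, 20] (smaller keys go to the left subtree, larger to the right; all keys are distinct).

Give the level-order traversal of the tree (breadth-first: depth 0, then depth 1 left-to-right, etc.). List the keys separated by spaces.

43: root
48: right child of 43 (depth 1)
27: left child of 43 (depth 1)
47: left child of 48 (depth 2)
38: right child of 27 (depth 2)
37: left child of 38 (depth 3)
33: left child of 37 (depth 4)
51: right child of 48 (depth 2)
28: left child of 33 (depth 5)
29: right child of 28 (depth 6)
25: left child of 27 (depth 2)
24: left child of 25 (depth 3)
20: left child of 24 (depth 4)

43 27 48 25 38 47 51 24 37 20 33 28 29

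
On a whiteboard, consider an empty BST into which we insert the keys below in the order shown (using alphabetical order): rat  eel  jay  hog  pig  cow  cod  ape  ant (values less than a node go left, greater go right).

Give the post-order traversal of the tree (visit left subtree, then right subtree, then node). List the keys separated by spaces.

ant ape cod cow hog pig jay eel rat

Insert rat: tree is empty, so rat becomes the root.
Insert eel: eel < rat → go left. Place as left child of rat.
Insert jay: jay < rat → go left; jay > eel → go right. Place as right child of eel.
Insert hog: hog < rat → go left; hog > eel → go right; hog < jay → go left. Place as left child of jay.
Insert pig: pig < rat → go left; pig > eel → go right; pig > jay → go right. Place as right child of jay.
Insert cow: cow < rat → go left; cow < eel → go left. Place as left child of eel.
Insert cod: cod < rat → go left; cod < eel → go left; cod < cow → go left. Place as left child of cow.
Insert ape: ape < rat → go left; ape < eel → go left; ape < cow → go left; ape < cod → go left. Place as left child of cod.
Insert ant: ant < rat → go left; ant < eel → go left; ant < cow → go left; ant < cod → go left; ant < ape → go left. Place as left child of ape.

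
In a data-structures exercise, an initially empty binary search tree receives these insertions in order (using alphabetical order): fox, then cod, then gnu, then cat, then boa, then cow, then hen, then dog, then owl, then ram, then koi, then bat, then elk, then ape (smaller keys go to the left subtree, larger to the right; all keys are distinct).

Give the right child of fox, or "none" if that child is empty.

gnu

fox: root
cod: left child of fox (depth 1)
gnu: right child of fox (depth 1)
cat: left child of cod (depth 2)
boa: left child of cat (depth 3)
cow: right child of cod (depth 2)
hen: right child of gnu (depth 2)
dog: right child of cow (depth 3)
owl: right child of hen (depth 3)
ram: right child of owl (depth 4)
koi: left child of owl (depth 4)
bat: left child of boa (depth 4)
elk: right child of dog (depth 4)
ape: left child of bat (depth 5)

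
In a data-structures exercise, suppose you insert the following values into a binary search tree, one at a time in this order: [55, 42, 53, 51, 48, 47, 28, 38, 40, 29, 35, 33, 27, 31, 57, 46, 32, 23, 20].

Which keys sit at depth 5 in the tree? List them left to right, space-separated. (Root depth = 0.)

20 35 47

55: root
42: left child of 55 (depth 1)
53: right child of 42 (depth 2)
51: left child of 53 (depth 3)
48: left child of 51 (depth 4)
47: left child of 48 (depth 5)
28: left child of 42 (depth 2)
38: right child of 28 (depth 3)
40: right child of 38 (depth 4)
29: left child of 38 (depth 4)
35: right child of 29 (depth 5)
33: left child of 35 (depth 6)
27: left child of 28 (depth 3)
31: left child of 33 (depth 7)
57: right child of 55 (depth 1)
46: left child of 47 (depth 6)
32: right child of 31 (depth 8)
23: left child of 27 (depth 4)
20: left child of 23 (depth 5)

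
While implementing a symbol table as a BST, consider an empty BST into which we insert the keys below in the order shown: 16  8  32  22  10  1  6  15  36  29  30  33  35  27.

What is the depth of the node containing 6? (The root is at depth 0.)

3

Insert 16: tree is empty, so 16 becomes the root.
Insert 8: 8 < 16 → go left. Place as left child of 16.
Insert 32: 32 > 16 → go right. Place as right child of 16.
Insert 22: 22 > 16 → go right; 22 < 32 → go left. Place as left child of 32.
Insert 10: 10 < 16 → go left; 10 > 8 → go right. Place as right child of 8.
Insert 1: 1 < 16 → go left; 1 < 8 → go left. Place as left child of 8.
Insert 6: 6 < 16 → go left; 6 < 8 → go left; 6 > 1 → go right. Place as right child of 1.
Insert 15: 15 < 16 → go left; 15 > 8 → go right; 15 > 10 → go right. Place as right child of 10.
Insert 36: 36 > 16 → go right; 36 > 32 → go right. Place as right child of 32.
Insert 29: 29 > 16 → go right; 29 < 32 → go left; 29 > 22 → go right. Place as right child of 22.
Insert 30: 30 > 16 → go right; 30 < 32 → go left; 30 > 22 → go right; 30 > 29 → go right. Place as right child of 29.
Insert 33: 33 > 16 → go right; 33 > 32 → go right; 33 < 36 → go left. Place as left child of 36.
Insert 35: 35 > 16 → go right; 35 > 32 → go right; 35 < 36 → go left; 35 > 33 → go right. Place as right child of 33.
Insert 27: 27 > 16 → go right; 27 < 32 → go left; 27 > 22 → go right; 27 < 29 → go left. Place as left child of 29.

Path to 6: 16 → 8 → 1 → 6, which is 3 edges.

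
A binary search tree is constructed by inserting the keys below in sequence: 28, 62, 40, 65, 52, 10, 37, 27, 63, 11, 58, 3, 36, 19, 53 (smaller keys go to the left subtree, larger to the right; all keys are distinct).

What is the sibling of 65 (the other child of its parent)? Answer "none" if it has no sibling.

40

28: root
62: right child of 28 (depth 1)
40: left child of 62 (depth 2)
65: right child of 62 (depth 2)
52: right child of 40 (depth 3)
10: left child of 28 (depth 1)
37: left child of 40 (depth 3)
27: right child of 10 (depth 2)
63: left child of 65 (depth 3)
11: left child of 27 (depth 3)
58: right child of 52 (depth 4)
3: left child of 10 (depth 2)
36: left child of 37 (depth 4)
19: right child of 11 (depth 4)
53: left child of 58 (depth 5)

65's parent is 62; the other child of 62 is 40.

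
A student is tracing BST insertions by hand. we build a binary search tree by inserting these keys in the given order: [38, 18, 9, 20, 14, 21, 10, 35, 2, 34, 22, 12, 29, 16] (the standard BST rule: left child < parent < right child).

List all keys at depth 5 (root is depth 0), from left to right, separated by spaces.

Resulting structure (node: left, right):
  38: L=18, R=–
  18: L=9, R=20
  9: L=2, R=14
  20: L=–, R=21
  14: L=10, R=16
  21: L=–, R=35
  10: L=–, R=12
  35: L=34, R=–
  2: L=–, R=–
  34: L=22, R=–
  22: L=–, R=29
  12: L=–, R=–
  29: L=–, R=–
  16: L=–, R=–

12 34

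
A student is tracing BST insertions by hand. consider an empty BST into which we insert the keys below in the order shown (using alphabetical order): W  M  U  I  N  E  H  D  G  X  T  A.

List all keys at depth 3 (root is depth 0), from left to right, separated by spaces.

Insert W: tree is empty, so W becomes the root.
Insert M: M < W → go left. Place as left child of W.
Insert U: U < W → go left; U > M → go right. Place as right child of M.
Insert I: I < W → go left; I < M → go left. Place as left child of M.
Insert N: N < W → go left; N > M → go right; N < U → go left. Place as left child of U.
Insert E: E < W → go left; E < M → go left; E < I → go left. Place as left child of I.
Insert H: H < W → go left; H < M → go left; H < I → go left; H > E → go right. Place as right child of E.
Insert D: D < W → go left; D < M → go left; D < I → go left; D < E → go left. Place as left child of E.
Insert G: G < W → go left; G < M → go left; G < I → go left; G > E → go right; G < H → go left. Place as left child of H.
Insert X: X > W → go right. Place as right child of W.
Insert T: T < W → go left; T > M → go right; T < U → go left; T > N → go right. Place as right child of N.
Insert A: A < W → go left; A < M → go left; A < I → go left; A < E → go left; A < D → go left. Place as left child of D.

E N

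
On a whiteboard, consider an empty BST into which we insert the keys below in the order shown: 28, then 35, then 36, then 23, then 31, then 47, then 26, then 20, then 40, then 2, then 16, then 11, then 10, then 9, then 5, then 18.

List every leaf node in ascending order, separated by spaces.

Insert 28: tree is empty, so 28 becomes the root.
Insert 35: 35 > 28 → go right. Place as right child of 28.
Insert 36: 36 > 28 → go right; 36 > 35 → go right. Place as right child of 35.
Insert 23: 23 < 28 → go left. Place as left child of 28.
Insert 31: 31 > 28 → go right; 31 < 35 → go left. Place as left child of 35.
Insert 47: 47 > 28 → go right; 47 > 35 → go right; 47 > 36 → go right. Place as right child of 36.
Insert 26: 26 < 28 → go left; 26 > 23 → go right. Place as right child of 23.
Insert 20: 20 < 28 → go left; 20 < 23 → go left. Place as left child of 23.
Insert 40: 40 > 28 → go right; 40 > 35 → go right; 40 > 36 → go right; 40 < 47 → go left. Place as left child of 47.
Insert 2: 2 < 28 → go left; 2 < 23 → go left; 2 < 20 → go left. Place as left child of 20.
Insert 16: 16 < 28 → go left; 16 < 23 → go left; 16 < 20 → go left; 16 > 2 → go right. Place as right child of 2.
Insert 11: 11 < 28 → go left; 11 < 23 → go left; 11 < 20 → go left; 11 > 2 → go right; 11 < 16 → go left. Place as left child of 16.
Insert 10: 10 < 28 → go left; 10 < 23 → go left; 10 < 20 → go left; 10 > 2 → go right; 10 < 16 → go left; 10 < 11 → go left. Place as left child of 11.
Insert 9: 9 < 28 → go left; 9 < 23 → go left; 9 < 20 → go left; 9 > 2 → go right; 9 < 16 → go left; 9 < 11 → go left; 9 < 10 → go left. Place as left child of 10.
Insert 5: 5 < 28 → go left; 5 < 23 → go left; 5 < 20 → go left; 5 > 2 → go right; 5 < 16 → go left; 5 < 11 → go left; 5 < 10 → go left; 5 < 9 → go left. Place as left child of 9.
Insert 18: 18 < 28 → go left; 18 < 23 → go left; 18 < 20 → go left; 18 > 2 → go right; 18 > 16 → go right. Place as right child of 16.

5 18 26 31 40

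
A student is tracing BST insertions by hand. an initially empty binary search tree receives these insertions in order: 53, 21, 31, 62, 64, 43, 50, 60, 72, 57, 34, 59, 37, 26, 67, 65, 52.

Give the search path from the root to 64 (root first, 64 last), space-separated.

Insert 53: tree is empty, so 53 becomes the root.
Insert 21: 21 < 53 → go left. Place as left child of 53.
Insert 31: 31 < 53 → go left; 31 > 21 → go right. Place as right child of 21.
Insert 62: 62 > 53 → go right. Place as right child of 53.
Insert 64: 64 > 53 → go right; 64 > 62 → go right. Place as right child of 62.
Insert 43: 43 < 53 → go left; 43 > 21 → go right; 43 > 31 → go right. Place as right child of 31.
Insert 50: 50 < 53 → go left; 50 > 21 → go right; 50 > 31 → go right; 50 > 43 → go right. Place as right child of 43.
Insert 60: 60 > 53 → go right; 60 < 62 → go left. Place as left child of 62.
Insert 72: 72 > 53 → go right; 72 > 62 → go right; 72 > 64 → go right. Place as right child of 64.
Insert 57: 57 > 53 → go right; 57 < 62 → go left; 57 < 60 → go left. Place as left child of 60.
Insert 34: 34 < 53 → go left; 34 > 21 → go right; 34 > 31 → go right; 34 < 43 → go left. Place as left child of 43.
Insert 59: 59 > 53 → go right; 59 < 62 → go left; 59 < 60 → go left; 59 > 57 → go right. Place as right child of 57.
Insert 37: 37 < 53 → go left; 37 > 21 → go right; 37 > 31 → go right; 37 < 43 → go left; 37 > 34 → go right. Place as right child of 34.
Insert 26: 26 < 53 → go left; 26 > 21 → go right; 26 < 31 → go left. Place as left child of 31.
Insert 67: 67 > 53 → go right; 67 > 62 → go right; 67 > 64 → go right; 67 < 72 → go left. Place as left child of 72.
Insert 65: 65 > 53 → go right; 65 > 62 → go right; 65 > 64 → go right; 65 < 72 → go left; 65 < 67 → go left. Place as left child of 67.
Insert 52: 52 < 53 → go left; 52 > 21 → go right; 52 > 31 → go right; 52 > 43 → go right; 52 > 50 → go right. Place as right child of 50.

53 62 64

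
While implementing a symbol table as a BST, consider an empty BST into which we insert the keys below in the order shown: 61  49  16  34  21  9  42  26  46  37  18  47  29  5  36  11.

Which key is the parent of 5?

9

Insert 61: tree is empty, so 61 becomes the root.
Insert 49: 49 < 61 → go left. Place as left child of 61.
Insert 16: 16 < 61 → go left; 16 < 49 → go left. Place as left child of 49.
Insert 34: 34 < 61 → go left; 34 < 49 → go left; 34 > 16 → go right. Place as right child of 16.
Insert 21: 21 < 61 → go left; 21 < 49 → go left; 21 > 16 → go right; 21 < 34 → go left. Place as left child of 34.
Insert 9: 9 < 61 → go left; 9 < 49 → go left; 9 < 16 → go left. Place as left child of 16.
Insert 42: 42 < 61 → go left; 42 < 49 → go left; 42 > 16 → go right; 42 > 34 → go right. Place as right child of 34.
Insert 26: 26 < 61 → go left; 26 < 49 → go left; 26 > 16 → go right; 26 < 34 → go left; 26 > 21 → go right. Place as right child of 21.
Insert 46: 46 < 61 → go left; 46 < 49 → go left; 46 > 16 → go right; 46 > 34 → go right; 46 > 42 → go right. Place as right child of 42.
Insert 37: 37 < 61 → go left; 37 < 49 → go left; 37 > 16 → go right; 37 > 34 → go right; 37 < 42 → go left. Place as left child of 42.
Insert 18: 18 < 61 → go left; 18 < 49 → go left; 18 > 16 → go right; 18 < 34 → go left; 18 < 21 → go left. Place as left child of 21.
Insert 47: 47 < 61 → go left; 47 < 49 → go left; 47 > 16 → go right; 47 > 34 → go right; 47 > 42 → go right; 47 > 46 → go right. Place as right child of 46.
Insert 29: 29 < 61 → go left; 29 < 49 → go left; 29 > 16 → go right; 29 < 34 → go left; 29 > 21 → go right; 29 > 26 → go right. Place as right child of 26.
Insert 5: 5 < 61 → go left; 5 < 49 → go left; 5 < 16 → go left; 5 < 9 → go left. Place as left child of 9.
Insert 36: 36 < 61 → go left; 36 < 49 → go left; 36 > 16 → go right; 36 > 34 → go right; 36 < 42 → go left; 36 < 37 → go left. Place as left child of 37.
Insert 11: 11 < 61 → go left; 11 < 49 → go left; 11 < 16 → go left; 11 > 9 → go right. Place as right child of 9.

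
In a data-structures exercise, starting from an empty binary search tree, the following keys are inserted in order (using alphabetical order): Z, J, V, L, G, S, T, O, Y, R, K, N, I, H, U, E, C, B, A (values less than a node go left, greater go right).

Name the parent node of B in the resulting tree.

Insert Z: tree is empty, so Z becomes the root.
Insert J: J < Z → go left. Place as left child of Z.
Insert V: V < Z → go left; V > J → go right. Place as right child of J.
Insert L: L < Z → go left; L > J → go right; L < V → go left. Place as left child of V.
Insert G: G < Z → go left; G < J → go left. Place as left child of J.
Insert S: S < Z → go left; S > J → go right; S < V → go left; S > L → go right. Place as right child of L.
Insert T: T < Z → go left; T > J → go right; T < V → go left; T > L → go right; T > S → go right. Place as right child of S.
Insert O: O < Z → go left; O > J → go right; O < V → go left; O > L → go right; O < S → go left. Place as left child of S.
Insert Y: Y < Z → go left; Y > J → go right; Y > V → go right. Place as right child of V.
Insert R: R < Z → go left; R > J → go right; R < V → go left; R > L → go right; R < S → go left; R > O → go right. Place as right child of O.
Insert K: K < Z → go left; K > J → go right; K < V → go left; K < L → go left. Place as left child of L.
Insert N: N < Z → go left; N > J → go right; N < V → go left; N > L → go right; N < S → go left; N < O → go left. Place as left child of O.
Insert I: I < Z → go left; I < J → go left; I > G → go right. Place as right child of G.
Insert H: H < Z → go left; H < J → go left; H > G → go right; H < I → go left. Place as left child of I.
Insert U: U < Z → go left; U > J → go right; U < V → go left; U > L → go right; U > S → go right; U > T → go right. Place as right child of T.
Insert E: E < Z → go left; E < J → go left; E < G → go left. Place as left child of G.
Insert C: C < Z → go left; C < J → go left; C < G → go left; C < E → go left. Place as left child of E.
Insert B: B < Z → go left; B < J → go left; B < G → go left; B < E → go left; B < C → go left. Place as left child of C.
Insert A: A < Z → go left; A < J → go left; A < G → go left; A < E → go left; A < C → go left; A < B → go left. Place as left child of B.

C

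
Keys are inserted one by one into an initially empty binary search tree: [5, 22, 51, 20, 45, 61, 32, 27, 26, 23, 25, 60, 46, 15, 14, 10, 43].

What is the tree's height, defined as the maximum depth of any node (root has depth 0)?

8

Insert 5: tree is empty, so 5 becomes the root.
Insert 22: 22 > 5 → go right. Place as right child of 5.
Insert 51: 51 > 5 → go right; 51 > 22 → go right. Place as right child of 22.
Insert 20: 20 > 5 → go right; 20 < 22 → go left. Place as left child of 22.
Insert 45: 45 > 5 → go right; 45 > 22 → go right; 45 < 51 → go left. Place as left child of 51.
Insert 61: 61 > 5 → go right; 61 > 22 → go right; 61 > 51 → go right. Place as right child of 51.
Insert 32: 32 > 5 → go right; 32 > 22 → go right; 32 < 51 → go left; 32 < 45 → go left. Place as left child of 45.
Insert 27: 27 > 5 → go right; 27 > 22 → go right; 27 < 51 → go left; 27 < 45 → go left; 27 < 32 → go left. Place as left child of 32.
Insert 26: 26 > 5 → go right; 26 > 22 → go right; 26 < 51 → go left; 26 < 45 → go left; 26 < 32 → go left; 26 < 27 → go left. Place as left child of 27.
Insert 23: 23 > 5 → go right; 23 > 22 → go right; 23 < 51 → go left; 23 < 45 → go left; 23 < 32 → go left; 23 < 27 → go left; 23 < 26 → go left. Place as left child of 26.
Insert 25: 25 > 5 → go right; 25 > 22 → go right; 25 < 51 → go left; 25 < 45 → go left; 25 < 32 → go left; 25 < 27 → go left; 25 < 26 → go left; 25 > 23 → go right. Place as right child of 23.
Insert 60: 60 > 5 → go right; 60 > 22 → go right; 60 > 51 → go right; 60 < 61 → go left. Place as left child of 61.
Insert 46: 46 > 5 → go right; 46 > 22 → go right; 46 < 51 → go left; 46 > 45 → go right. Place as right child of 45.
Insert 15: 15 > 5 → go right; 15 < 22 → go left; 15 < 20 → go left. Place as left child of 20.
Insert 14: 14 > 5 → go right; 14 < 22 → go left; 14 < 20 → go left; 14 < 15 → go left. Place as left child of 15.
Insert 10: 10 > 5 → go right; 10 < 22 → go left; 10 < 20 → go left; 10 < 15 → go left; 10 < 14 → go left. Place as left child of 14.
Insert 43: 43 > 5 → go right; 43 > 22 → go right; 43 < 51 → go left; 43 < 45 → go left; 43 > 32 → go right. Place as right child of 32.

The deepest node is 25 at depth 8.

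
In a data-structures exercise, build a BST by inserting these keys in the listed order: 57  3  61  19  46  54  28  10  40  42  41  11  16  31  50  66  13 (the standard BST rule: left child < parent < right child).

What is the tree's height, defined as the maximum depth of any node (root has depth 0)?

57: root
3: left child of 57 (depth 1)
61: right child of 57 (depth 1)
19: right child of 3 (depth 2)
46: right child of 19 (depth 3)
54: right child of 46 (depth 4)
28: left child of 46 (depth 4)
10: left child of 19 (depth 3)
40: right child of 28 (depth 5)
42: right child of 40 (depth 6)
41: left child of 42 (depth 7)
11: right child of 10 (depth 4)
16: right child of 11 (depth 5)
31: left child of 40 (depth 6)
50: left child of 54 (depth 5)
66: right child of 61 (depth 2)
13: left child of 16 (depth 6)

The deepest node is 41 at depth 7.

7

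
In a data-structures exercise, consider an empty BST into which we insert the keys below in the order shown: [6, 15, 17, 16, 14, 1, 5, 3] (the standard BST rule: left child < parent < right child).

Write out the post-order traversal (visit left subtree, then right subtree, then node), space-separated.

3 5 1 14 16 17 15 6

6: root
15: right child of 6 (depth 1)
17: right child of 15 (depth 2)
16: left child of 17 (depth 3)
14: left child of 15 (depth 2)
1: left child of 6 (depth 1)
5: right child of 1 (depth 2)
3: left child of 5 (depth 3)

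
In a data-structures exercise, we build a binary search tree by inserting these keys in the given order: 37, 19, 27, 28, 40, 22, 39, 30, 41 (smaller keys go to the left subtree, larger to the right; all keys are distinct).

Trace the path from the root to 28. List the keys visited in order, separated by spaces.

37: root
19: left child of 37 (depth 1)
27: right child of 19 (depth 2)
28: right child of 27 (depth 3)
40: right child of 37 (depth 1)
22: left child of 27 (depth 3)
39: left child of 40 (depth 2)
30: right child of 28 (depth 4)
41: right child of 40 (depth 2)

37 19 27 28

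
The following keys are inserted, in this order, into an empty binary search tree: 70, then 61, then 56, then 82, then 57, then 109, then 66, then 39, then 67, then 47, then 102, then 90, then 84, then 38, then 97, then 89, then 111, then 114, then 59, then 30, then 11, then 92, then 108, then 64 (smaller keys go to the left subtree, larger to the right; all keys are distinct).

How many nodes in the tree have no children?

9

70: root
61: left child of 70 (depth 1)
56: left child of 61 (depth 2)
82: right child of 70 (depth 1)
57: right child of 56 (depth 3)
109: right child of 82 (depth 2)
66: right child of 61 (depth 2)
39: left child of 56 (depth 3)
67: right child of 66 (depth 3)
47: right child of 39 (depth 4)
102: left child of 109 (depth 3)
90: left child of 102 (depth 4)
84: left child of 90 (depth 5)
38: left child of 39 (depth 4)
97: right child of 90 (depth 5)
89: right child of 84 (depth 6)
111: right child of 109 (depth 3)
114: right child of 111 (depth 4)
59: right child of 57 (depth 4)
30: left child of 38 (depth 5)
11: left child of 30 (depth 6)
92: left child of 97 (depth 6)
108: right child of 102 (depth 4)
64: left child of 66 (depth 3)

Leaves: 11, 47, 59, 64, 67, 89, 92, 108, 114 — 9 in total.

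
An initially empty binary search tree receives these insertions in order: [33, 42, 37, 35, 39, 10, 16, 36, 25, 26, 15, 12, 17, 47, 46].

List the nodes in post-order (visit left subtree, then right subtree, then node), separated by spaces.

33: root
42: right child of 33 (depth 1)
37: left child of 42 (depth 2)
35: left child of 37 (depth 3)
39: right child of 37 (depth 3)
10: left child of 33 (depth 1)
16: right child of 10 (depth 2)
36: right child of 35 (depth 4)
25: right child of 16 (depth 3)
26: right child of 25 (depth 4)
15: left child of 16 (depth 3)
12: left child of 15 (depth 4)
17: left child of 25 (depth 4)
47: right child of 42 (depth 2)
46: left child of 47 (depth 3)

12 15 17 26 25 16 10 36 35 39 37 46 47 42 33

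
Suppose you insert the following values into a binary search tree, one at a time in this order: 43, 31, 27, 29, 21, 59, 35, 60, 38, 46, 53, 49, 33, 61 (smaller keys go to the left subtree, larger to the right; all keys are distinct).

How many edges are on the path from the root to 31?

1

43: root
31: left child of 43 (depth 1)
27: left child of 31 (depth 2)
29: right child of 27 (depth 3)
21: left child of 27 (depth 3)
59: right child of 43 (depth 1)
35: right child of 31 (depth 2)
60: right child of 59 (depth 2)
38: right child of 35 (depth 3)
46: left child of 59 (depth 2)
53: right child of 46 (depth 3)
49: left child of 53 (depth 4)
33: left child of 35 (depth 3)
61: right child of 60 (depth 3)

Path to 31: 43 → 31, which is 1 edge.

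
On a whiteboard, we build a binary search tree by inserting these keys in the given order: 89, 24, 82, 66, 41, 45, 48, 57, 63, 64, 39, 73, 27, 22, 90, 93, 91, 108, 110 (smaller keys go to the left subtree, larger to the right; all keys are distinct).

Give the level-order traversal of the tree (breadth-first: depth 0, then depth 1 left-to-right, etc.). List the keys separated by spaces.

Resulting structure (node: left, right):
  89: L=24, R=90
  24: L=22, R=82
  82: L=66, R=–
  66: L=41, R=73
  41: L=39, R=45
  45: L=–, R=48
  48: L=–, R=57
  57: L=–, R=63
  63: L=–, R=64
  64: L=–, R=–
  39: L=27, R=–
  73: L=–, R=–
  27: L=–, R=–
  22: L=–, R=–
  90: L=–, R=93
  93: L=91, R=108
  91: L=–, R=–
  108: L=–, R=110
  110: L=–, R=–

89 24 90 22 82 93 66 91 108 41 73 110 39 45 27 48 57 63 64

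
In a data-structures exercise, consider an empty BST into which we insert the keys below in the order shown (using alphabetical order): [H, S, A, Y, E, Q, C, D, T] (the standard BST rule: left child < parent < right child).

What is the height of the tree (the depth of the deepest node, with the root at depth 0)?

Resulting structure (node: left, right):
  H: L=A, R=S
  S: L=Q, R=Y
  A: L=–, R=E
  Y: L=T, R=–
  E: L=C, R=–
  Q: L=–, R=–
  C: L=–, R=D
  D: L=–, R=–
  T: L=–, R=–

The deepest node is D at depth 4.

4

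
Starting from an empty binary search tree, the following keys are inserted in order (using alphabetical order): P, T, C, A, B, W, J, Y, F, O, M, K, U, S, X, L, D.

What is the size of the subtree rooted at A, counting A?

2

P: root
T: right child of P (depth 1)
C: left child of P (depth 1)
A: left child of C (depth 2)
B: right child of A (depth 3)
W: right child of T (depth 2)
J: right child of C (depth 2)
Y: right child of W (depth 3)
F: left child of J (depth 3)
O: right child of J (depth 3)
M: left child of O (depth 4)
K: left child of M (depth 5)
U: left child of W (depth 3)
S: left child of T (depth 2)
X: left child of Y (depth 4)
L: right child of K (depth 6)
D: left child of F (depth 4)

Subtree rooted at A contains: A, B — 2 nodes.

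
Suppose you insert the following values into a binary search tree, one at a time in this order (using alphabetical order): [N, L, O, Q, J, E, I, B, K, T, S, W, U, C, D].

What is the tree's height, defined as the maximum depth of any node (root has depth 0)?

N: root
L: left child of N (depth 1)
O: right child of N (depth 1)
Q: right child of O (depth 2)
J: left child of L (depth 2)
E: left child of J (depth 3)
I: right child of E (depth 4)
B: left child of E (depth 4)
K: right child of J (depth 3)
T: right child of Q (depth 3)
S: left child of T (depth 4)
W: right child of T (depth 4)
U: left child of W (depth 5)
C: right child of B (depth 5)
D: right child of C (depth 6)

The deepest node is D at depth 6.

6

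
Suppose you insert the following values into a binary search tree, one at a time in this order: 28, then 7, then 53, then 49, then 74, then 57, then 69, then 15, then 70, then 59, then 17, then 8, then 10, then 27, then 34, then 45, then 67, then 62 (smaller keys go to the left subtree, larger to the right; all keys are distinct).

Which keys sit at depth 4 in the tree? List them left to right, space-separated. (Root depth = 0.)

10 27 45 69

28: root
7: left child of 28 (depth 1)
53: right child of 28 (depth 1)
49: left child of 53 (depth 2)
74: right child of 53 (depth 2)
57: left child of 74 (depth 3)
69: right child of 57 (depth 4)
15: right child of 7 (depth 2)
70: right child of 69 (depth 5)
59: left child of 69 (depth 5)
17: right child of 15 (depth 3)
8: left child of 15 (depth 3)
10: right child of 8 (depth 4)
27: right child of 17 (depth 4)
34: left child of 49 (depth 3)
45: right child of 34 (depth 4)
67: right child of 59 (depth 6)
62: left child of 67 (depth 7)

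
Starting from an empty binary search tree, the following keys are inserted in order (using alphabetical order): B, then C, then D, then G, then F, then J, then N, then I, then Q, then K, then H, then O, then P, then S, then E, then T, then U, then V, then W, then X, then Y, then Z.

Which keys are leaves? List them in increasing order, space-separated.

E H K P Z

B: root
C: right child of B (depth 1)
D: right child of C (depth 2)
G: right child of D (depth 3)
F: left child of G (depth 4)
J: right child of G (depth 4)
N: right child of J (depth 5)
I: left child of J (depth 5)
Q: right child of N (depth 6)
K: left child of N (depth 6)
H: left child of I (depth 6)
O: left child of Q (depth 7)
P: right child of O (depth 8)
S: right child of Q (depth 7)
E: left child of F (depth 5)
T: right child of S (depth 8)
U: right child of T (depth 9)
V: right child of U (depth 10)
W: right child of V (depth 11)
X: right child of W (depth 12)
Y: right child of X (depth 13)
Z: right child of Y (depth 14)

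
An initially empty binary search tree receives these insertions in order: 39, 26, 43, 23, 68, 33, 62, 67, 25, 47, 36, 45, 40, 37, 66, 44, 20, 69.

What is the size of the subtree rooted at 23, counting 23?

3

Insert 39: tree is empty, so 39 becomes the root.
Insert 26: 26 < 39 → go left. Place as left child of 39.
Insert 43: 43 > 39 → go right. Place as right child of 39.
Insert 23: 23 < 39 → go left; 23 < 26 → go left. Place as left child of 26.
Insert 68: 68 > 39 → go right; 68 > 43 → go right. Place as right child of 43.
Insert 33: 33 < 39 → go left; 33 > 26 → go right. Place as right child of 26.
Insert 62: 62 > 39 → go right; 62 > 43 → go right; 62 < 68 → go left. Place as left child of 68.
Insert 67: 67 > 39 → go right; 67 > 43 → go right; 67 < 68 → go left; 67 > 62 → go right. Place as right child of 62.
Insert 25: 25 < 39 → go left; 25 < 26 → go left; 25 > 23 → go right. Place as right child of 23.
Insert 47: 47 > 39 → go right; 47 > 43 → go right; 47 < 68 → go left; 47 < 62 → go left. Place as left child of 62.
Insert 36: 36 < 39 → go left; 36 > 26 → go right; 36 > 33 → go right. Place as right child of 33.
Insert 45: 45 > 39 → go right; 45 > 43 → go right; 45 < 68 → go left; 45 < 62 → go left; 45 < 47 → go left. Place as left child of 47.
Insert 40: 40 > 39 → go right; 40 < 43 → go left. Place as left child of 43.
Insert 37: 37 < 39 → go left; 37 > 26 → go right; 37 > 33 → go right; 37 > 36 → go right. Place as right child of 36.
Insert 66: 66 > 39 → go right; 66 > 43 → go right; 66 < 68 → go left; 66 > 62 → go right; 66 < 67 → go left. Place as left child of 67.
Insert 44: 44 > 39 → go right; 44 > 43 → go right; 44 < 68 → go left; 44 < 62 → go left; 44 < 47 → go left; 44 < 45 → go left. Place as left child of 45.
Insert 20: 20 < 39 → go left; 20 < 26 → go left; 20 < 23 → go left. Place as left child of 23.
Insert 69: 69 > 39 → go right; 69 > 43 → go right; 69 > 68 → go right. Place as right child of 68.

Subtree rooted at 23 contains: 23, 20, 25 — 3 nodes.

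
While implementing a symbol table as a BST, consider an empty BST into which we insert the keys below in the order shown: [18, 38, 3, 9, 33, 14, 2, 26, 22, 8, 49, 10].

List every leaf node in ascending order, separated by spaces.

Insert 18: tree is empty, so 18 becomes the root.
Insert 38: 38 > 18 → go right. Place as right child of 18.
Insert 3: 3 < 18 → go left. Place as left child of 18.
Insert 9: 9 < 18 → go left; 9 > 3 → go right. Place as right child of 3.
Insert 33: 33 > 18 → go right; 33 < 38 → go left. Place as left child of 38.
Insert 14: 14 < 18 → go left; 14 > 3 → go right; 14 > 9 → go right. Place as right child of 9.
Insert 2: 2 < 18 → go left; 2 < 3 → go left. Place as left child of 3.
Insert 26: 26 > 18 → go right; 26 < 38 → go left; 26 < 33 → go left. Place as left child of 33.
Insert 22: 22 > 18 → go right; 22 < 38 → go left; 22 < 33 → go left; 22 < 26 → go left. Place as left child of 26.
Insert 8: 8 < 18 → go left; 8 > 3 → go right; 8 < 9 → go left. Place as left child of 9.
Insert 49: 49 > 18 → go right; 49 > 38 → go right. Place as right child of 38.
Insert 10: 10 < 18 → go left; 10 > 3 → go right; 10 > 9 → go right; 10 < 14 → go left. Place as left child of 14.

2 8 10 22 49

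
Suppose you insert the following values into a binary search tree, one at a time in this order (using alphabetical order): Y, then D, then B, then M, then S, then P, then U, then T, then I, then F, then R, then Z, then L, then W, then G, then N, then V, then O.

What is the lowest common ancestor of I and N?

Y: root
D: left child of Y (depth 1)
B: left child of D (depth 2)
M: right child of D (depth 2)
S: right child of M (depth 3)
P: left child of S (depth 4)
U: right child of S (depth 4)
T: left child of U (depth 5)
I: left child of M (depth 3)
F: left child of I (depth 4)
R: right child of P (depth 5)
Z: right child of Y (depth 1)
L: right child of I (depth 4)
W: right child of U (depth 5)
G: right child of F (depth 5)
N: left child of P (depth 5)
V: left child of W (depth 6)
O: right child of N (depth 6)

Path to I: Y → D → M → I
Path to N: Y → D → M → S → P → N
The paths share a prefix ending at M, then split left and right.

M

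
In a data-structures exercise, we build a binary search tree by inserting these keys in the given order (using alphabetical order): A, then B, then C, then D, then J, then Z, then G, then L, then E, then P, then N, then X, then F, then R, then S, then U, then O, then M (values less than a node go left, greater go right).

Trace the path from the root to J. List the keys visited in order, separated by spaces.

A B C D J

Insert A: tree is empty, so A becomes the root.
Insert B: B > A → go right. Place as right child of A.
Insert C: C > A → go right; C > B → go right. Place as right child of B.
Insert D: D > A → go right; D > B → go right; D > C → go right. Place as right child of C.
Insert J: J > A → go right; J > B → go right; J > C → go right; J > D → go right. Place as right child of D.
Insert Z: Z > A → go right; Z > B → go right; Z > C → go right; Z > D → go right; Z > J → go right. Place as right child of J.
Insert G: G > A → go right; G > B → go right; G > C → go right; G > D → go right; G < J → go left. Place as left child of J.
Insert L: L > A → go right; L > B → go right; L > C → go right; L > D → go right; L > J → go right; L < Z → go left. Place as left child of Z.
Insert E: E > A → go right; E > B → go right; E > C → go right; E > D → go right; E < J → go left; E < G → go left. Place as left child of G.
Insert P: P > A → go right; P > B → go right; P > C → go right; P > D → go right; P > J → go right; P < Z → go left; P > L → go right. Place as right child of L.
Insert N: N > A → go right; N > B → go right; N > C → go right; N > D → go right; N > J → go right; N < Z → go left; N > L → go right; N < P → go left. Place as left child of P.
Insert X: X > A → go right; X > B → go right; X > C → go right; X > D → go right; X > J → go right; X < Z → go left; X > L → go right; X > P → go right. Place as right child of P.
Insert F: F > A → go right; F > B → go right; F > C → go right; F > D → go right; F < J → go left; F < G → go left; F > E → go right. Place as right child of E.
Insert R: R > A → go right; R > B → go right; R > C → go right; R > D → go right; R > J → go right; R < Z → go left; R > L → go right; R > P → go right; R < X → go left. Place as left child of X.
Insert S: S > A → go right; S > B → go right; S > C → go right; S > D → go right; S > J → go right; S < Z → go left; S > L → go right; S > P → go right; S < X → go left; S > R → go right. Place as right child of R.
Insert U: U > A → go right; U > B → go right; U > C → go right; U > D → go right; U > J → go right; U < Z → go left; U > L → go right; U > P → go right; U < X → go left; U > R → go right; U > S → go right. Place as right child of S.
Insert O: O > A → go right; O > B → go right; O > C → go right; O > D → go right; O > J → go right; O < Z → go left; O > L → go right; O < P → go left; O > N → go right. Place as right child of N.
Insert M: M > A → go right; M > B → go right; M > C → go right; M > D → go right; M > J → go right; M < Z → go left; M > L → go right; M < P → go left; M < N → go left. Place as left child of N.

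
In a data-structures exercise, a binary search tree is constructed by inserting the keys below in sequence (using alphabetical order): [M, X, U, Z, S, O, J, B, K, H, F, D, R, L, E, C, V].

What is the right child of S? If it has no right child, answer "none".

M: root
X: right child of M (depth 1)
U: left child of X (depth 2)
Z: right child of X (depth 2)
S: left child of U (depth 3)
O: left child of S (depth 4)
J: left child of M (depth 1)
B: left child of J (depth 2)
K: right child of J (depth 2)
H: right child of B (depth 3)
F: left child of H (depth 4)
D: left child of F (depth 5)
R: right child of O (depth 5)
L: right child of K (depth 3)
E: right child of D (depth 6)
C: left child of D (depth 6)
V: right child of U (depth 3)

none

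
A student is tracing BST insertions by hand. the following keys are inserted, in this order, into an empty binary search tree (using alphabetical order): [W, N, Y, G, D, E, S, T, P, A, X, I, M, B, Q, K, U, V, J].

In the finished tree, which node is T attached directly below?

Insert W: tree is empty, so W becomes the root.
Insert N: N < W → go left. Place as left child of W.
Insert Y: Y > W → go right. Place as right child of W.
Insert G: G < W → go left; G < N → go left. Place as left child of N.
Insert D: D < W → go left; D < N → go left; D < G → go left. Place as left child of G.
Insert E: E < W → go left; E < N → go left; E < G → go left; E > D → go right. Place as right child of D.
Insert S: S < W → go left; S > N → go right. Place as right child of N.
Insert T: T < W → go left; T > N → go right; T > S → go right. Place as right child of S.
Insert P: P < W → go left; P > N → go right; P < S → go left. Place as left child of S.
Insert A: A < W → go left; A < N → go left; A < G → go left; A < D → go left. Place as left child of D.
Insert X: X > W → go right; X < Y → go left. Place as left child of Y.
Insert I: I < W → go left; I < N → go left; I > G → go right. Place as right child of G.
Insert M: M < W → go left; M < N → go left; M > G → go right; M > I → go right. Place as right child of I.
Insert B: B < W → go left; B < N → go left; B < G → go left; B < D → go left; B > A → go right. Place as right child of A.
Insert Q: Q < W → go left; Q > N → go right; Q < S → go left; Q > P → go right. Place as right child of P.
Insert K: K < W → go left; K < N → go left; K > G → go right; K > I → go right; K < M → go left. Place as left child of M.
Insert U: U < W → go left; U > N → go right; U > S → go right; U > T → go right. Place as right child of T.
Insert V: V < W → go left; V > N → go right; V > S → go right; V > T → go right; V > U → go right. Place as right child of U.
Insert J: J < W → go left; J < N → go left; J > G → go right; J > I → go right; J < M → go left; J < K → go left. Place as left child of K.

S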